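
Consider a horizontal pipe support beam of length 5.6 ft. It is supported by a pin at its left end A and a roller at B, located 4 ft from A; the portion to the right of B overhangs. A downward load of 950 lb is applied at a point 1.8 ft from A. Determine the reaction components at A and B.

ΣM about A: B_y·4 − 950·1.8 = 0 → B_y = 1710/4 = 427.5 lb.
ΣF_y = 0: A_y + 427.5 − 950 = 0 → A_y = 522.5 lb.
ΣF_x = 0: no horizontal applied forces, so A_x = 0.

A_x = 0, A_y = 522.5 lb, B_y = 427.5 lb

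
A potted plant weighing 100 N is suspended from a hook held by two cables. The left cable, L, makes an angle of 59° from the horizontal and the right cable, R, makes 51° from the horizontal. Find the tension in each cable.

T_L = 66.97 N, T_R = 54.81 N

ΣF_x = 0: −T_L·cos59° + T_R·cos51° = 0 → T_R = 0.818404·T_L.
ΣF_y = 0: T_L·sin59° + T_R·sin51° = 100.
Substitute: T_L·(0.857167 + 0.818404·0.777146) = 100 → T_L = 66.9709 ≈ 66.97 N.
Then T_R = 0.818404 × 66.9709 = 54.81 N.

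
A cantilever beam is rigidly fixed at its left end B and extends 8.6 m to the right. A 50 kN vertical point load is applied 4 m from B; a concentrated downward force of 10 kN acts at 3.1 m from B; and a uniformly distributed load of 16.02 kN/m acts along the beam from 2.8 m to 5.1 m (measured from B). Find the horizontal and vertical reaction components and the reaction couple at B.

Resultant of the distributed load: 16.02 × 2.3 = 36.846 kN at 3.95 m from B.
ΣF_x = 0: B_x = 0.
ΣF_y = 0: B_y − 50 − 10 − 16.02·2.3 = 0 → B_y = 96.85 kN.
ΣM about B: M_B − 50·4 − 10·3.1 − (16.02·2.3)·3.95 = 0 → M_B = 376.5 kN·m.

B_x = 0, B_y = 96.85 kN, M_B = 376.5 kN·m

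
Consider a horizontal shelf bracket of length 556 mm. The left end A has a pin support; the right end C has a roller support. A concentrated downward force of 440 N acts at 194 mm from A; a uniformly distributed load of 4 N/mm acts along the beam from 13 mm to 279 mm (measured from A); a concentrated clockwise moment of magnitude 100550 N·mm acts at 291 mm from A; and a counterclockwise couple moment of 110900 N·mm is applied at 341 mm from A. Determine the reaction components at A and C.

A_x = 0, A_y = 1090 N, C_y = 414.3 N

Resultant of the distributed load: 4 × 266 = 1064 N at 146 mm from A.
ΣM about A: C_y·556 − 440·194 − (4·266)·146 − 100550 + 110900 = 0 → C_y = 230354/556 = 414.306 ≈ 414.3 N.
ΣF_y = 0: A_y + 414.306 − 440 − 4·266 = 0 → A_y = 1090 N.
ΣF_x = 0: no horizontal applied forces, so A_x = 0.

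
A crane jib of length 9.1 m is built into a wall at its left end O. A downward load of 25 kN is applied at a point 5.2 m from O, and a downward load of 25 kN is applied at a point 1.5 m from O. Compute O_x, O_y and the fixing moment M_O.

ΣF_x = 0: O_x = 0.
ΣF_y = 0: O_y − 25 − 25 = 0 → O_y = 50.00 kN.
ΣM about O: M_O − 25·5.2 − 25·1.5 = 0 → M_O = 167.5 kN·m.

O_x = 0, O_y = 50.00 kN, M_O = 167.5 kN·m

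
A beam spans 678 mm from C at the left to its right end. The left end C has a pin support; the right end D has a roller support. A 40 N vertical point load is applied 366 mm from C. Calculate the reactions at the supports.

Moments about C: D_y·678 − 40·366 = 0 → D_y = 14640/678 = 21.5929 ≈ 21.59 N.
ΣF_y = 0: C_y + 21.5929 − 40 = 0 → C_y = 18.41 N.
ΣF_x = 0: no horizontal applied forces, so C_x = 0.

C_x = 0, C_y = 18.41 N, D_y = 21.59 N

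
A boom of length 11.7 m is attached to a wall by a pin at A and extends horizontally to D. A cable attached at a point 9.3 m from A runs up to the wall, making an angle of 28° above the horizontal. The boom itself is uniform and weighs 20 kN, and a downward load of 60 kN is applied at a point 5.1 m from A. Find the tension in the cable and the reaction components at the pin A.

ΣM about A: T·sin28°·9.3 − 20·5.85 − 60·5.1 = 0 → T = 423/(9.3·0.469472) = 96.883 ≈ 96.88 kN.
ΣF_x = 0: A_x − T·cos28° = 0 → A_x = 96.883 × 0.882948 = 85.54 kN.
ΣF_y = 0: A_y + T·sin28° − 20 − 60 = 0 → A_y = 80 − 96.883 × 0.469472 = 34.52 kN.

T = 96.88 kN, A_x = 85.54 kN, A_y = 34.52 kN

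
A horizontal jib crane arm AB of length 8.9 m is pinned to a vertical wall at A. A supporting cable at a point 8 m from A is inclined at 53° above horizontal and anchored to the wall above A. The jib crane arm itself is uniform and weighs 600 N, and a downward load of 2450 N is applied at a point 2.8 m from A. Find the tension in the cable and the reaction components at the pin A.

ΣM about A: T·sin53°·8 − 600·4.45 − 2450·2.8 = 0 → T = 9530/(8·0.798636) = 1491.61 ≈ 1492 N.
ΣF_x = 0: A_x − T·cos53° = 0 → A_x = 1491.61 × 0.601815 = 897.7 N.
ΣF_y = 0: A_y + T·sin53° − 600 − 2450 = 0 → A_y = 3050 − 1491.61 × 0.798636 = 1859 N.

T = 1492 N, A_x = 897.7 N, A_y = 1859 N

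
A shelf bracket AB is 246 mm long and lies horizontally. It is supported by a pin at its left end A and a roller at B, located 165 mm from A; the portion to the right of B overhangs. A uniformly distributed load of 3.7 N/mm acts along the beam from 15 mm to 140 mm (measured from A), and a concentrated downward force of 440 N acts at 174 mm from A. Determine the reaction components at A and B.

Resultant of the distributed load: 3.7 × 125 = 462.5 N at 77.5 mm from A.
ΣM about A: B_y·165 − (3.7·125)·77.5 − 440·174 = 0 → B_y = 112403.75/165 = 681.235 ≈ 681.2 N.
ΣF_y = 0: A_y + 681.235 − 3.7·125 − 440 = 0 → A_y = 221.3 N.
ΣF_x = 0: no horizontal applied forces, so A_x = 0.

A_x = 0, A_y = 221.3 N, B_y = 681.2 N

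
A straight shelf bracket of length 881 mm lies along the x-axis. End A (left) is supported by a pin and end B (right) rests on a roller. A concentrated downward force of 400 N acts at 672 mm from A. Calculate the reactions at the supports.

ΣM about A: B_y·881 − 400·672 = 0 → B_y = 268800/881 = 305.108 ≈ 305.1 N.
ΣF_y = 0: A_y + 305.108 − 400 = 0 → A_y = 94.89 N.
ΣF_x = 0: no horizontal applied forces, so A_x = 0.

A_x = 0, A_y = 94.89 N, B_y = 305.1 N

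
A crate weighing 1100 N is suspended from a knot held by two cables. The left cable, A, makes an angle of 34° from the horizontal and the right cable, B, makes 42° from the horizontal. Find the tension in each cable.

ΣF_x = 0: −T_A·cos34° + T_B·cos42° = 0 → T_B = 1.11558·T_A.
ΣF_y = 0: T_A·sin34° + T_B·sin42° = 1100.
Substitute: T_A·(0.559193 + 1.11558·0.669131) = 1100 → T_A = 842.484 ≈ 842.5 N.
Then T_B = 1.11558 × 842.484 = 939.9 N.

T_A = 842.5 N, T_B = 939.9 N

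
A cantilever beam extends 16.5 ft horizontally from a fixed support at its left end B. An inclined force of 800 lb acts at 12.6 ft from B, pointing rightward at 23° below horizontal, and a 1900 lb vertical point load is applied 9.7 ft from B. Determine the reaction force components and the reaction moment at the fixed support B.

ΣF_x = 0: B_x + 800·cos23° = 0 → B_x = -736.4 lb.
ΣF_y = 0: B_y − 800·sin23° − 1900 = 0 → B_y = 2213 lb.
ΣM about B: M_B − 800·sin23°·12.6 − 1900·9.7 = 0 → M_B = 22370 lb·ft.

B_x = -736.4 lb, B_y = 2213 lb, M_B = 22370 lb·ft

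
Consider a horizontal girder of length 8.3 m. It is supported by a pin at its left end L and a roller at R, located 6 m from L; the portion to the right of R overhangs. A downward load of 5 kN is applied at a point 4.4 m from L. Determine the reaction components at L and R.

L_x = 0, L_y = 1.333 kN, R_y = 3.667 kN

Taking moments about L: R_y·6 − 5·4.4 = 0 → R_y = 22/6 = 3.66667 ≈ 3.667 kN.
ΣF_y = 0: L_y + 3.66667 − 5 = 0 → L_y = 1.333 kN.
ΣF_x = 0: no horizontal applied forces, so L_x = 0.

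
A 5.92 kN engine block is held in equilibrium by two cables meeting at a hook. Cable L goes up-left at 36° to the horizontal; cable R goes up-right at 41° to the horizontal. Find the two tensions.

T_L = 4.585 kN, T_R = 4.915 kN

ΣF_x = 0: −T_L·cos36° + T_R·cos41° = 0 → T_R = 1.07196·T_L.
ΣF_y = 0: T_L·sin36° + T_R·sin41° = 5.92.
Substitute: T_L·(0.587785 + 1.07196·0.656059) = 5.92 → T_L = 4.5854 ≈ 4.585 kN.
Then T_R = 1.07196 × 4.5854 = 4.915 kN.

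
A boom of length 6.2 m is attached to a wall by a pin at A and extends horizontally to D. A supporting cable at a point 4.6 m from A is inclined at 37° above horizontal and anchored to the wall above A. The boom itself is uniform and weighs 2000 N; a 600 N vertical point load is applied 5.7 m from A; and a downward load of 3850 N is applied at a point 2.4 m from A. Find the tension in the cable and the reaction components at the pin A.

ΣM about A: T·sin37°·4.6 − 2000·3.1 − 600·5.7 − 3850·2.4 = 0 → T = 18860/(4.6·0.601815) = 6812.72 ≈ 6813 N.
ΣF_x = 0: A_x − T·cos37° = 0 → A_x = 6812.72 × 0.798636 = 5441 N.
ΣF_y = 0: A_y + T·sin37° − 2000 − 600 − 3850 = 0 → A_y = 6450 − 6812.72 × 0.601815 = 2350 N.

T = 6813 N, A_x = 5441 N, A_y = 2350 N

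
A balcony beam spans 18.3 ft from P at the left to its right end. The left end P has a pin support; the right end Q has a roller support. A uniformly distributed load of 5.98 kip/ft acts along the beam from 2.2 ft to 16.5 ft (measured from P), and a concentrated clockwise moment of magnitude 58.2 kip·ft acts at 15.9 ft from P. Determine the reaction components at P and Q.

Resultant of the distributed load: 5.98 × 14.3 = 85.514 kip at 9.35 ft from P.
ΣM about P: Q_y·18.3 − (5.98·14.3)·9.35 − 58.2 = 0 → Q_y = 857.7559/18.3 = 46.8719 ≈ 46.87 kip.
ΣF_y = 0: P_y + 46.8719 − 5.98·14.3 = 0 → P_y = 38.64 kip.
ΣF_x = 0: no horizontal applied forces, so P_x = 0.

P_x = 0, P_y = 38.64 kip, Q_y = 46.87 kip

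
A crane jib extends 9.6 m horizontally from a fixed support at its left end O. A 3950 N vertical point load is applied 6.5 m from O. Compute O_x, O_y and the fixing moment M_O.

ΣF_x = 0: O_x = 0.
ΣF_y = 0: O_y − 3950 = 0 → O_y = 3950 N.
ΣM about O: M_O − 3950·6.5 = 0 → M_O = 25680 N·m.

O_x = 0, O_y = 3950 N, M_O = 25680 N·m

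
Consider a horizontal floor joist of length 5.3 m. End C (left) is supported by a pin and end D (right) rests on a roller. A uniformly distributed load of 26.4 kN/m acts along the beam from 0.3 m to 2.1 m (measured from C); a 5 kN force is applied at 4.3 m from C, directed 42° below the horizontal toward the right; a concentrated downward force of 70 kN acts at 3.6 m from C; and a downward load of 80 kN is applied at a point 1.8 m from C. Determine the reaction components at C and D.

Resultant of the distributed load: 26.4 × 1.8 = 47.52 kN at 1.2 m from C.
ΣM about C: D_y·5.3 − (26.4·1.8)·1.2 − 5·sin42°·4.3 − 70·3.6 − 80·1.8 = 0 → D_y = 467.41/5.3 = 88.1906 ≈ 88.19 kN.
ΣF_y = 0: C_y + 88.1906 − 26.4·1.8 − 5·sin42° − 70 − 80 = 0 → C_y = 112.7 kN.
ΣF_x = 0: C_x + 5·cos42° = 0 → C_x = -3.716 kN.

C_x = -3.716 kN, C_y = 112.7 kN, D_y = 88.19 kN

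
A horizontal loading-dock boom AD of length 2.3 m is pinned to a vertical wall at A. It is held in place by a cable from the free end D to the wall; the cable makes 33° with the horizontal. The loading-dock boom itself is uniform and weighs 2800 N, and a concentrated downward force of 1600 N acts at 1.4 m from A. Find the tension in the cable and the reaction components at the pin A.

ΣM about A: T·sin33°·2.3 − 2800·1.15 − 1600·1.4 = 0 → T = 5460/(2.3·0.544639) = 4358.69 ≈ 4359 N.
ΣF_x = 0: A_x − T·cos33° = 0 → A_x = 4358.69 × 0.838671 = 3656 N.
ΣF_y = 0: A_y + T·sin33° − 2800 − 1600 = 0 → A_y = 4400 − 4358.69 × 0.544639 = 2026 N.

T = 4359 N, A_x = 3656 N, A_y = 2026 N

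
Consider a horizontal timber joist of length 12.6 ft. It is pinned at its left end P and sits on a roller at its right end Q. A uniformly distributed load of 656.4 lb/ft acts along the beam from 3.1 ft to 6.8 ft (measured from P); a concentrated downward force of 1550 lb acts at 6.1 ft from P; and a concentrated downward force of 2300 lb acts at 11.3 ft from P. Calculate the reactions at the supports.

Resultant of the distributed load: 656.4 × 3.7 = 2428.68 lb at 4.95 ft from P.
ΣM about P: Q_y·12.6 − (656.4·3.7)·4.95 − 1550·6.1 − 2300·11.3 = 0 → Q_y = 47466.966/12.6 = 3767.22 ≈ 3767 lb.
ΣF_y = 0: P_y + 3767.22 − 656.4·3.7 − 1550 − 2300 = 0 → P_y = 2511 lb.
ΣF_x = 0: no horizontal applied forces, so P_x = 0.

P_x = 0, P_y = 2511 lb, Q_y = 3767 lb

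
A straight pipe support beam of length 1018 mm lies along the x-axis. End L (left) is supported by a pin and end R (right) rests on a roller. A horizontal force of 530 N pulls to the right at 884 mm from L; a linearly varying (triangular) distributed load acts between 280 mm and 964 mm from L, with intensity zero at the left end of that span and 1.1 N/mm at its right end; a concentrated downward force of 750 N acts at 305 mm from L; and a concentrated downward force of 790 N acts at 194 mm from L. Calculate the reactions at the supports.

L_x = -530.0 N, L_y = 1269 N, R_y = 647.2 N

Resultant of the triangular load: ½ × 1.1 × 684 = 376.2 N, acting at 736 mm from L (one-third of the span from the peak).
Taking moments about L: R_y·1018 − (½·1.1·684)·736 − 750·305 − 790·194 = 0 → R_y = 658893.2/1018 = 647.243 ≈ 647.2 N.
ΣF_y = 0: L_y + 647.243 − ½·1.1·684 − 750 − 790 = 0 → L_y = 1269 N.
ΣF_x = 0: L_x + 530 = 0 → L_x = -530.0 N.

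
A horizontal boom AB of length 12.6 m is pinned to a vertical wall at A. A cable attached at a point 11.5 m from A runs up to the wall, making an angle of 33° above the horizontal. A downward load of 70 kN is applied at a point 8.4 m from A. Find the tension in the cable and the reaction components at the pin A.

ΣM about A: T·sin33°·11.5 − 70·8.4 = 0 → T = 588/(11.5·0.544639) = 93.8795 ≈ 93.88 kN.
ΣF_x = 0: A_x − T·cos33° = 0 → A_x = 93.8795 × 0.838671 = 78.73 kN.
ΣF_y = 0: A_y + T·sin33° − 70 = 0 → A_y = 70 − 93.8795 × 0.544639 = 18.87 kN.

T = 93.88 kN, A_x = 78.73 kN, A_y = 18.87 kN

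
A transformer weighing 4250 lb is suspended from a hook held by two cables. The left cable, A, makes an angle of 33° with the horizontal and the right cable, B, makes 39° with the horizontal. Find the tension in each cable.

ΣF_x = 0: −T_A·cos33° + T_B·cos39° = 0 → T_B = 1.07917·T_A.
ΣF_y = 0: T_A·sin33° + T_B·sin39° = 4250.
Substitute: T_A·(0.544639 + 1.07917·0.62932) = 4250 → T_A = 3472.84 ≈ 3473 lb.
Then T_B = 1.07917 × 3472.84 = 3748 lb.

T_A = 3473 lb, T_B = 3748 lb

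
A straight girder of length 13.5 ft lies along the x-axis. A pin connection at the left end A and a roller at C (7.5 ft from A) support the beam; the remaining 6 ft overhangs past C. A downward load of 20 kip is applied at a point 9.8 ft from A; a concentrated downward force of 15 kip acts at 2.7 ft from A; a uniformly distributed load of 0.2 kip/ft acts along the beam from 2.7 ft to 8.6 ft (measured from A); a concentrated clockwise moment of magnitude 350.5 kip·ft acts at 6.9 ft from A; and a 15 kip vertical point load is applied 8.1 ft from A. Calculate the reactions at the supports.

Resultant of the distributed load: 0.2 × 5.9 = 1.18 kip at 5.65 ft from A.
Moments about A: C_y·7.5 − 20·9.8 − 15·2.7 − (0.2·5.9)·5.65 − 350.5 − 15·8.1 = 0 → C_y = 715.167/7.5 = 95.3556 ≈ 95.36 kip.
ΣF_y = 0: A_y + 95.3556 − 20 − 15 − 0.2·5.9 − 15 = 0 → A_y = -44.18 kip.
ΣF_x = 0: no horizontal applied forces, so A_x = 0.

A_x = 0, A_y = -44.18 kip, C_y = 95.36 kip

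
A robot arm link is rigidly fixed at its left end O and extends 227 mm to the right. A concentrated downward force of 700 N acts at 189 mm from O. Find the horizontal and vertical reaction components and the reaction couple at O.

O_x = 0, O_y = 700.0 N, M_O = 132300 N·mm

ΣF_x = 0: O_x = 0.
ΣF_y = 0: O_y − 700 = 0 → O_y = 700.0 N.
ΣM about O: M_O − 700·189 = 0 → M_O = 132300 N·mm.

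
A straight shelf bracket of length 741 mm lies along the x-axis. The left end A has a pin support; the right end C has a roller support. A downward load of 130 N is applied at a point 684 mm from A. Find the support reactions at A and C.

A_x = 0, A_y = 10.00 N, C_y = 120.0 N

ΣM about A: C_y·741 − 130·684 = 0 → C_y = 88920/741 = 120.0 N.
ΣF_y = 0: A_y + 120 − 130 = 0 → A_y = 10.00 N.
ΣF_x = 0: no horizontal applied forces, so A_x = 0.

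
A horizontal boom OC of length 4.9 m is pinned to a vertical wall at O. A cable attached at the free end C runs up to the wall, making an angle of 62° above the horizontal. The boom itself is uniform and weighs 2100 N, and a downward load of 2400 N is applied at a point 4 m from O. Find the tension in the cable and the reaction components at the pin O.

ΣM about O: T·sin62°·4.9 − 2100·2.45 − 2400·4 = 0 → T = 14745/(4.9·0.882948) = 3408.11 ≈ 3408 N.
ΣF_x = 0: O_x − T·cos62° = 0 → O_x = 3408.11 × 0.469472 = 1600 N.
ΣF_y = 0: O_y + T·sin62° − 2100 − 2400 = 0 → O_y = 4500 − 3408.11 × 0.882948 = 1491 N.

T = 3408 N, O_x = 1600 N, O_y = 1491 N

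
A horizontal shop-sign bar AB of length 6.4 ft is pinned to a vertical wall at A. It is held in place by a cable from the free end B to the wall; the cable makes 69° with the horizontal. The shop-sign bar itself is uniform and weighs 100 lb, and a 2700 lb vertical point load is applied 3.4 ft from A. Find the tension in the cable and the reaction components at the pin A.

T = 1590 lb, A_x = 569.8 lb, A_y = 1316 lb

ΣM about A: T·sin69°·6.4 − 100·3.2 − 2700·3.4 = 0 → T = 9500/(6.4·0.93358) = 1589.98 ≈ 1590 lb.
ΣF_x = 0: A_x − T·cos69° = 0 → A_x = 1589.98 × 0.358368 = 569.8 lb.
ΣF_y = 0: A_y + T·sin69° − 100 − 2700 = 0 → A_y = 2800 − 1589.98 × 0.93358 = 1316 lb.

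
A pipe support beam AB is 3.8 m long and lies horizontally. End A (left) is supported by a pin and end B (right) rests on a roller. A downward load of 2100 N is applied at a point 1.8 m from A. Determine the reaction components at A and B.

Taking moments about A: B_y·3.8 − 2100·1.8 = 0 → B_y = 3780/3.8 = 994.737 ≈ 994.7 N.
ΣF_y = 0: A_y + 994.737 − 2100 = 0 → A_y = 1105 N.
ΣF_x = 0: no horizontal applied forces, so A_x = 0.

A_x = 0, A_y = 1105 N, B_y = 994.7 N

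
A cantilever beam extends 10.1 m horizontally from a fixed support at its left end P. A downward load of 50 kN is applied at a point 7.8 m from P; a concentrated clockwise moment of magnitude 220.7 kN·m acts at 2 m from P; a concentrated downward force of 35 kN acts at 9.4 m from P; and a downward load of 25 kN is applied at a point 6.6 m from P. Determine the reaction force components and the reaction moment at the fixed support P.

P_x = 0, P_y = 110.0 kN, M_P = 1105 kN·m

ΣF_x = 0: P_x = 0.
ΣF_y = 0: P_y − 50 − 35 − 25 = 0 → P_y = 110.0 kN.
ΣM about P: M_P − 50·7.8 − 220.7 − 35·9.4 − 25·6.6 = 0 → M_P = 1105 kN·m.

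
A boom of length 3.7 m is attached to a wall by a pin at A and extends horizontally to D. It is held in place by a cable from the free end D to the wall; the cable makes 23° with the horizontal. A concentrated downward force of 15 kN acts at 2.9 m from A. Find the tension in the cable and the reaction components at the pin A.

ΣM about A: T·sin23°·3.7 − 15·2.9 = 0 → T = 43.5/(3.7·0.390731) = 30.0891 ≈ 30.09 kN.
ΣF_x = 0: A_x − T·cos23° = 0 → A_x = 30.0891 × 0.920505 = 27.70 kN.
ΣF_y = 0: A_y + T·sin23° − 15 = 0 → A_y = 15 − 30.0891 × 0.390731 = 3.243 kN.

T = 30.09 kN, A_x = 27.70 kN, A_y = 3.243 kN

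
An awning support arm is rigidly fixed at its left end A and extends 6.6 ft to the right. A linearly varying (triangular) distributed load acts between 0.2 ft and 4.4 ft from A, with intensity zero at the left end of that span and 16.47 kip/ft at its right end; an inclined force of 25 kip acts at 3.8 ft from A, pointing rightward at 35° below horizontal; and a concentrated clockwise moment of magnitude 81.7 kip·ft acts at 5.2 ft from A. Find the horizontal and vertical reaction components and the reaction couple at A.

A_x = -20.48 kip, A_y = 48.93 kip, M_A = 240.0 kip·ft

Resultant of the triangular load: ½ × 16.47 × 4.2 = 34.587 kip, acting at 3 ft from A (one-third of the span from the peak).
ΣF_x = 0: A_x + 25·cos35° = 0 → A_x = -20.48 kip.
ΣF_y = 0: A_y − ½·16.47·4.2 − 25·sin35° = 0 → A_y = 48.93 kip.
ΣM about A: M_A − (½·16.47·4.2)·3 − 25·sin35°·3.8 − 81.7 = 0 → M_A = 240.0 kip·ft.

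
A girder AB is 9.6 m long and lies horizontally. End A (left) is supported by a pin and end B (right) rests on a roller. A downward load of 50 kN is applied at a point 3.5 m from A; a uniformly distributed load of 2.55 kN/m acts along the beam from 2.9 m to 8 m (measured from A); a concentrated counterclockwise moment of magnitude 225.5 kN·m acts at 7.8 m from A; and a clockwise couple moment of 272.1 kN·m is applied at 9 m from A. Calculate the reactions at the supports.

Resultant of the distributed load: 2.55 × 5.1 = 13.005 kN at 5.45 m from A.
Moments about A: B_y·9.6 − 50·3.5 − (2.55·5.1)·5.45 + 225.5 − 272.1 = 0 → B_y = 292.47725/9.6 = 30.4664 ≈ 30.47 kN.
ΣF_y = 0: A_y + 30.4664 − 50 − 2.55·5.1 = 0 → A_y = 32.54 kN.
ΣF_x = 0: no horizontal applied forces, so A_x = 0.

A_x = 0, A_y = 32.54 kN, B_y = 30.47 kN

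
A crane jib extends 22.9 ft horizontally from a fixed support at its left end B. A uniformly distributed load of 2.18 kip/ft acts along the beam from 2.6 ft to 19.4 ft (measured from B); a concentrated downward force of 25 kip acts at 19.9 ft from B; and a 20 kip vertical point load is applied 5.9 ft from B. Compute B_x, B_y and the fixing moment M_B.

B_x = 0, B_y = 81.62 kip, M_B = 1018 kip·ft

Resultant of the distributed load: 2.18 × 16.8 = 36.624 kip at 11 ft from B.
ΣF_x = 0: B_x = 0.
ΣF_y = 0: B_y − 2.18·16.8 − 25 − 20 = 0 → B_y = 81.62 kip.
ΣM about B: M_B − (2.18·16.8)·11 − 25·19.9 − 20·5.9 = 0 → M_B = 1018 kip·ft.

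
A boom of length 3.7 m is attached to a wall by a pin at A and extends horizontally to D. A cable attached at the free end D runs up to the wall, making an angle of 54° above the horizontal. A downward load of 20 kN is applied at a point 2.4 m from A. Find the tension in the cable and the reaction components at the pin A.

T = 16.04 kN, A_x = 9.425 kN, A_y = 7.027 kN

ΣM about A: T·sin54°·3.7 − 20·2.4 = 0 → T = 48/(3.7·0.809017) = 16.0355 ≈ 16.04 kN.
ΣF_x = 0: A_x − T·cos54° = 0 → A_x = 16.0355 × 0.587785 = 9.425 kN.
ΣF_y = 0: A_y + T·sin54° − 20 = 0 → A_y = 20 − 16.0355 × 0.809017 = 7.027 kN.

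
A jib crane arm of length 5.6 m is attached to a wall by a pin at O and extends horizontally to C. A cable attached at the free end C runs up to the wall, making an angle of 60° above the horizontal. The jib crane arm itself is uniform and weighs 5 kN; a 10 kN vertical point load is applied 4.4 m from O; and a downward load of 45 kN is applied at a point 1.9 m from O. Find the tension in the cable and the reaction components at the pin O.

T = 29.59 kN, O_x = 14.79 kN, O_y = 34.38 kN

ΣM about O: T·sin60°·5.6 − 5·2.8 − 10·4.4 − 45·1.9 = 0 → T = 143.5/(5.6·0.866025) = 29.5892 ≈ 29.59 kN.
ΣF_x = 0: O_x − T·cos60° = 0 → O_x = 29.5892 × 0.5 = 14.79 kN.
ΣF_y = 0: O_y + T·sin60° − 5 − 10 − 45 = 0 → O_y = 60 − 29.5892 × 0.866025 = 34.38 kN.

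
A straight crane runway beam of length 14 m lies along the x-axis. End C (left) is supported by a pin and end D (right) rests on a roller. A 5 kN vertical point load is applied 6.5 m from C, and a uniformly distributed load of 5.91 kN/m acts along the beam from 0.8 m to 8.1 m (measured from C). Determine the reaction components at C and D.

C_x = 0, C_y = 32.11 kN, D_y = 16.03 kN

Resultant of the distributed load: 5.91 × 7.3 = 43.143 kN at 4.45 m from C.
Moments about C: D_y·14 − 5·6.5 − (5.91·7.3)·4.45 = 0 → D_y = 224.48635/14 = 16.0347 ≈ 16.03 kN.
ΣF_y = 0: C_y + 16.0347 − 5 − 5.91·7.3 = 0 → C_y = 32.11 kN.
ΣF_x = 0: no horizontal applied forces, so C_x = 0.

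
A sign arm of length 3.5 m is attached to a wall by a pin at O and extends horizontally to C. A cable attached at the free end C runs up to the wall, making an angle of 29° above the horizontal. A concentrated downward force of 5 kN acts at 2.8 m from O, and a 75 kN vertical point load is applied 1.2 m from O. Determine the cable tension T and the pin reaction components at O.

ΣM about O: T·sin29°·3.5 − 5·2.8 − 75·1.2 = 0 → T = 104/(3.5·0.48481) = 61.2906 ≈ 61.29 kN.
ΣF_x = 0: O_x − T·cos29° = 0 → O_x = 61.2906 × 0.87462 = 53.61 kN.
ΣF_y = 0: O_y + T·sin29° − 5 − 75 = 0 → O_y = 80 − 61.2906 × 0.48481 = 50.29 kN.

T = 61.29 kN, O_x = 53.61 kN, O_y = 50.29 kN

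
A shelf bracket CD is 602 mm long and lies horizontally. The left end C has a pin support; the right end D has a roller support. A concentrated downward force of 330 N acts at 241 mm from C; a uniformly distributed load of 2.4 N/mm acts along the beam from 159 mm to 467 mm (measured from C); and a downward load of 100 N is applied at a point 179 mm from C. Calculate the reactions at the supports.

Resultant of the distributed load: 2.4 × 308 = 739.2 N at 313 mm from C.
Moments about C: D_y·602 − 330·241 − (2.4·308)·313 − 100·179 = 0 → D_y = 328799.6/602 = 546.179 ≈ 546.2 N.
ΣF_y = 0: C_y + 546.179 − 330 − 2.4·308 − 100 = 0 → C_y = 623.0 N.
ΣF_x = 0: no horizontal applied forces, so C_x = 0.

C_x = 0, C_y = 623.0 N, D_y = 546.2 N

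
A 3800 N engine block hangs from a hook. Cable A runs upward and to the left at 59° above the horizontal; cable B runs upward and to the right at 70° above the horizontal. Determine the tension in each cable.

ΣF_x = 0: −T_A·cos59° + T_B·cos70° = 0 → T_B = 1.50587·T_A.
ΣF_y = 0: T_A·sin59° + T_B·sin70° = 3800.
Substitute: T_A·(0.857167 + 1.50587·0.939693) = 3800 → T_A = 1672.37 ≈ 1672 N.
Then T_B = 1.50587 × 1672.37 = 2518 N.

T_A = 1672 N, T_B = 2518 N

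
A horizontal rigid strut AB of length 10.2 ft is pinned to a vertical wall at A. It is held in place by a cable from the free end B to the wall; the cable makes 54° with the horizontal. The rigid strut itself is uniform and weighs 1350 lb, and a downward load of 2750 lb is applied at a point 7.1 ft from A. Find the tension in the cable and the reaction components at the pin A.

T = 3200 lb, A_x = 1881 lb, A_y = 1511 lb

ΣM about A: T·sin54°·10.2 − 1350·5.1 − 2750·7.1 = 0 → T = 26410/(10.2·0.809017) = 3200.45 ≈ 3200 lb.
ΣF_x = 0: A_x − T·cos54° = 0 → A_x = 3200.45 × 0.587785 = 1881 lb.
ΣF_y = 0: A_y + T·sin54° − 1350 − 2750 = 0 → A_y = 4100 − 3200.45 × 0.809017 = 1511 lb.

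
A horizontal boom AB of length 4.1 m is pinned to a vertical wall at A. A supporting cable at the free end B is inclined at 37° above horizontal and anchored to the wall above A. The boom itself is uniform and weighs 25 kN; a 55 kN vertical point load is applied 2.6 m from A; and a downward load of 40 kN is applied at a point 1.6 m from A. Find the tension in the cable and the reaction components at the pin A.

ΣM about A: T·sin37°·4.1 − 25·2.05 − 55·2.6 − 40·1.6 = 0 → T = 258.25/(4.1·0.601815) = 104.663 ≈ 104.7 kN.
ΣF_x = 0: A_x − T·cos37° = 0 → A_x = 104.663 × 0.798636 = 83.59 kN.
ΣF_y = 0: A_y + T·sin37° − 25 − 55 − 40 = 0 → A_y = 120 − 104.663 × 0.601815 = 57.01 kN.

T = 104.7 kN, A_x = 83.59 kN, A_y = 57.01 kN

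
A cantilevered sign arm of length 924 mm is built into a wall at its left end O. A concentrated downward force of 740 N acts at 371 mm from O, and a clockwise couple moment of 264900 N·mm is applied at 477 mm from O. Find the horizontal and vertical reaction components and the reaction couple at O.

O_x = 0, O_y = 740.0 N, M_O = 539400 N·mm

ΣF_x = 0: O_x = 0.
ΣF_y = 0: O_y − 740 = 0 → O_y = 740.0 N.
ΣM about O: M_O − 740·371 − 264900 = 0 → M_O = 539400 N·mm.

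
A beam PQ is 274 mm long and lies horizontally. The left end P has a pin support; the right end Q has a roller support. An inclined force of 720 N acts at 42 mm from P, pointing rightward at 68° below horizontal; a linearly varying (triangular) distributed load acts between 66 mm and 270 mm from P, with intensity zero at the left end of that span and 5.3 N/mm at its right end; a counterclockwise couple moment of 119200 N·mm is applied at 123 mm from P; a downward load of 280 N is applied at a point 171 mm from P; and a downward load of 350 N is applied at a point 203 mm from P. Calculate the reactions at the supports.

P_x = -269.7 N, P_y = 1338 N, Q_y = 499.9 N

Resultant of the triangular load: ½ × 5.3 × 204 = 540.6 N, acting at 202 mm from P (one-third of the span from the peak).
Taking moments about P: Q_y·274 − 720·sin68°·42 − (½·5.3·204)·202 + 119200 − 280·171 − 350·203 = 0 → Q_y = 136969/274 = 499.887 ≈ 499.9 N.
ΣF_y = 0: P_y + 499.887 − 720·sin68° − ½·5.3·204 − 280 − 350 = 0 → P_y = 1338 N.
ΣF_x = 0: P_x + 720·cos68° = 0 → P_x = -269.7 N.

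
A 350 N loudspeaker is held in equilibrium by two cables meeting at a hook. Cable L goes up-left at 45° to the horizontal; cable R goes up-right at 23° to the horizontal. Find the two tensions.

ΣF_x = 0: −T_L·cos45° + T_R·cos23° = 0 → T_R = 0.768173·T_L.
ΣF_y = 0: T_L·sin45° + T_R·sin23° = 350.
Substitute: T_L·(0.707107 + 0.768173·0.390731) = 350 → T_L = 347.479 ≈ 347.5 N.
Then T_R = 0.768173 × 347.479 = 266.9 N.

T_L = 347.5 N, T_R = 266.9 N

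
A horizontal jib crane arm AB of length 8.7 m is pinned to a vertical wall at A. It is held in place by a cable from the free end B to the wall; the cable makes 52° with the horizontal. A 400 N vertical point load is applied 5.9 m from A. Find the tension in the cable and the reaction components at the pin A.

ΣM about A: T·sin52°·8.7 − 400·5.9 = 0 → T = 2360/(8.7·0.788011) = 344.239 ≈ 344.2 N.
ΣF_x = 0: A_x − T·cos52° = 0 → A_x = 344.239 × 0.615661 = 211.9 N.
ΣF_y = 0: A_y + T·sin52° − 400 = 0 → A_y = 400 − 344.239 × 0.788011 = 128.7 N.

T = 344.2 N, A_x = 211.9 N, A_y = 128.7 N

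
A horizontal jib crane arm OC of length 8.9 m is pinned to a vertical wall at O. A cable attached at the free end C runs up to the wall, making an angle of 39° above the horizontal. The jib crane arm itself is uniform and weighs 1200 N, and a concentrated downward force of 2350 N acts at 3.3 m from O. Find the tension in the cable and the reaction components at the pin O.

ΣM about O: T·sin39°·8.9 − 1200·4.45 − 2350·3.3 = 0 → T = 13095/(8.9·0.62932) = 2338 N.
ΣF_x = 0: O_x − T·cos39° = 0 → O_x = 2338 × 0.777146 = 1817 N.
ΣF_y = 0: O_y + T·sin39° − 1200 − 2350 = 0 → O_y = 3550 − 2338 × 0.62932 = 2079 N.

T = 2338 N, O_x = 1817 N, O_y = 2079 N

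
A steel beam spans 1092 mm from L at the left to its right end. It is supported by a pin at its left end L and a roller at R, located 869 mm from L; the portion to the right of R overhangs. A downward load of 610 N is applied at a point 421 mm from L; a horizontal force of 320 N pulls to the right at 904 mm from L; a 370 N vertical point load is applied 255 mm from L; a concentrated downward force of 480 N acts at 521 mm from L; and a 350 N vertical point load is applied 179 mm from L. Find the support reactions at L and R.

L_x = -320.0 N, L_y = 1046 N, R_y = 764.0 N

Moments about L: R_y·869 − 610·421 − 370·255 − 480·521 − 350·179 = 0 → R_y = 663890/869 = 763.97 ≈ 764.0 N.
ΣF_y = 0: L_y + 763.97 − 610 − 370 − 480 − 350 = 0 → L_y = 1046 N.
ΣF_x = 0: L_x + 320 = 0 → L_x = -320.0 N.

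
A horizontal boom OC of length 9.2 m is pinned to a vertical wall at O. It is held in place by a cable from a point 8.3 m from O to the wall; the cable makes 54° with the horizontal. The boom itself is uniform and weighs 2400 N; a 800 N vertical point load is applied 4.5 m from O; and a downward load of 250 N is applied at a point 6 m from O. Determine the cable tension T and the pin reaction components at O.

ΣM about O: T·sin54°·8.3 − 2400·4.6 − 800·4.5 − 250·6 = 0 → T = 16140/(8.3·0.809017) = 2403.63 ≈ 2404 N.
ΣF_x = 0: O_x − T·cos54° = 0 → O_x = 2403.63 × 0.587785 = 1413 N.
ΣF_y = 0: O_y + T·sin54° − 2400 − 800 − 250 = 0 → O_y = 3450 − 2403.63 × 0.809017 = 1505 N.

T = 2404 N, O_x = 1413 N, O_y = 1505 N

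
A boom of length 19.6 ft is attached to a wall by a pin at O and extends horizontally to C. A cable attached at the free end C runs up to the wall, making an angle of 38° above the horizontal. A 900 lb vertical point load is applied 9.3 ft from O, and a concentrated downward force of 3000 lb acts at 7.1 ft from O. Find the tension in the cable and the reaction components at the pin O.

ΣM about O: T·sin38°·19.6 − 900·9.3 − 3000·7.1 = 0 → T = 29670/(19.6·0.615661) = 2458.78 ≈ 2459 lb.
ΣF_x = 0: O_x − T·cos38° = 0 → O_x = 2458.78 × 0.788011 = 1938 lb.
ΣF_y = 0: O_y + T·sin38° − 900 − 3000 = 0 → O_y = 3900 − 2458.78 × 0.615661 = 2386 lb.

T = 2459 lb, O_x = 1938 lb, O_y = 2386 lb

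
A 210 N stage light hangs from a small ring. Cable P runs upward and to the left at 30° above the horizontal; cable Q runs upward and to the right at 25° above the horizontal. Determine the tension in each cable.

ΣF_x = 0: −T_P·cos30° + T_Q·cos25° = 0 → T_Q = 0.955553·T_P.
ΣF_y = 0: T_P·sin30° + T_Q·sin25° = 210.
Substitute: T_P·(0.5 + 0.955553·0.422618) = 210 → T_P = 232.344 ≈ 232.3 N.
Then T_Q = 0.955553 × 232.344 = 222.0 N.

T_P = 232.3 N, T_Q = 222.0 N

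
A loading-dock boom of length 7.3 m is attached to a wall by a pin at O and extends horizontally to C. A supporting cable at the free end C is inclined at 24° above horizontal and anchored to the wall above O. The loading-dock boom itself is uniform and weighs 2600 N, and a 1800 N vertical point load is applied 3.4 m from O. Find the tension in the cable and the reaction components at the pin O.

T = 5257 N, O_x = 4803 N, O_y = 2262 N

ΣM about O: T·sin24°·7.3 − 2600·3.65 − 1800·3.4 = 0 → T = 15610/(7.3·0.406737) = 5257.34 ≈ 5257 N.
ΣF_x = 0: O_x − T·cos24° = 0 → O_x = 5257.34 × 0.913545 = 4803 N.
ΣF_y = 0: O_y + T·sin24° − 2600 − 1800 = 0 → O_y = 4400 − 5257.34 × 0.406737 = 2262 N.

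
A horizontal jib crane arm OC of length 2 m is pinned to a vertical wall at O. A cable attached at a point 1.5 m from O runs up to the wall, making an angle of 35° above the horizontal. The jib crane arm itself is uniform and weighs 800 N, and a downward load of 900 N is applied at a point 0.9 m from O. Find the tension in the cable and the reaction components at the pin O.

ΣM about O: T·sin35°·1.5 − 800·1 − 900·0.9 = 0 → T = 1610/(1.5·0.573576) = 1871.3 ≈ 1871 N.
ΣF_x = 0: O_x − T·cos35° = 0 → O_x = 1871.3 × 0.819152 = 1533 N.
ΣF_y = 0: O_y + T·sin35° − 800 − 900 = 0 → O_y = 1700 − 1871.3 × 0.573576 = 626.7 N.

T = 1871 N, O_x = 1533 N, O_y = 626.7 N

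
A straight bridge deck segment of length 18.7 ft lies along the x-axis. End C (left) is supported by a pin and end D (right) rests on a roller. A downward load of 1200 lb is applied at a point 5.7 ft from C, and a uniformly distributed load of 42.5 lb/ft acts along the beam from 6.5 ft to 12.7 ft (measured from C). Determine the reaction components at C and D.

Resultant of the distributed load: 42.5 × 6.2 = 263.5 lb at 9.6 ft from C.
Taking moments about C: D_y·18.7 − 1200·5.7 − (42.5·6.2)·9.6 = 0 → D_y = 9369.6/18.7 = 501.048 ≈ 501.0 lb.
ΣF_y = 0: C_y + 501.048 − 1200 − 42.5·6.2 = 0 → C_y = 962.5 lb.
ΣF_x = 0: no horizontal applied forces, so C_x = 0.

C_x = 0, C_y = 962.5 lb, D_y = 501.0 lb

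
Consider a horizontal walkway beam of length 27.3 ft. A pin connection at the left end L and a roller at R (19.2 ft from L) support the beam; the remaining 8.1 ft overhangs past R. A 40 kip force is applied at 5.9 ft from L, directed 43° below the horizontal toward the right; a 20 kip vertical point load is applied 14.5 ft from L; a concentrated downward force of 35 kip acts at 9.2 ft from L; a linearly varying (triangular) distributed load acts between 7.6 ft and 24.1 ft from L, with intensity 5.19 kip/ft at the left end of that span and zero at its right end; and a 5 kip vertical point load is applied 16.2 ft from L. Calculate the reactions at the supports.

Resultant of the triangular load: ½ × 5.19 × 16.5 = 42.8175 kip, acting at 13.1 ft from L (one-third of the span from the peak).
Taking moments about L: R_y·19.2 − 40·sin43°·5.9 − 20·14.5 − 35·9.2 − (½·5.19·16.5)·13.1 − 5·16.2 = 0 → R_y = 1414.86/19.2 = 73.6906 ≈ 73.69 kip.
ΣF_y = 0: L_y + 73.6906 − 40·sin43° − 20 − 35 − ½·5.19·16.5 − 5 = 0 → L_y = 56.41 kip.
ΣF_x = 0: L_x + 40·cos43° = 0 → L_x = -29.25 kip.

L_x = -29.25 kip, L_y = 56.41 kip, R_y = 73.69 kip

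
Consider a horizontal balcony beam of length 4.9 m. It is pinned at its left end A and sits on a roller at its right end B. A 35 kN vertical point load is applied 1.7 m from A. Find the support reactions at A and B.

A_x = 0, A_y = 22.86 kN, B_y = 12.14 kN

Moments about A: B_y·4.9 − 35·1.7 = 0 → B_y = 59.5/4.9 = 12.1429 ≈ 12.14 kN.
ΣF_y = 0: A_y + 12.1429 − 35 = 0 → A_y = 22.86 kN.
ΣF_x = 0: no horizontal applied forces, so A_x = 0.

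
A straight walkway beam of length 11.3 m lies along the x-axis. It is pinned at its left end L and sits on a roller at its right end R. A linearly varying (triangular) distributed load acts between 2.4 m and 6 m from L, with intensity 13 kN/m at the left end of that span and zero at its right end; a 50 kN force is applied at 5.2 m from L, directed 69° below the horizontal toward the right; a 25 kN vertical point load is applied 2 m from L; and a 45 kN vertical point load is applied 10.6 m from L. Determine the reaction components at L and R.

L_x = -17.92 kN, L_y = 64.51 kN, R_y = 75.57 kN

Resultant of the triangular load: ½ × 13 × 3.6 = 23.4 kN, acting at 3.6 m from L (one-third of the span from the peak).
Taking moments about L: R_y·11.3 − (½·13·3.6)·3.6 − 50·sin69°·5.2 − 25·2 − 45·10.6 = 0 → R_y = 853.971/11.3 = 75.5727 ≈ 75.57 kN.
ΣF_y = 0: L_y + 75.5727 − ½·13·3.6 − 50·sin69° − 25 − 45 = 0 → L_y = 64.51 kN.
ΣF_x = 0: L_x + 50·cos69° = 0 → L_x = -17.92 kN.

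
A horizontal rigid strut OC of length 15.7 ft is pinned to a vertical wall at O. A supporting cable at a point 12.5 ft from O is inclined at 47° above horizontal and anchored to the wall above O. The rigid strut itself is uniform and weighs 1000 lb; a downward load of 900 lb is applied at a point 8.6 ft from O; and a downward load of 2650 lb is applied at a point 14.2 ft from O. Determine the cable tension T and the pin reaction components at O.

ΣM about O: T·sin47°·12.5 − 1000·7.85 − 900·8.6 − 2650·14.2 = 0 → T = 53220/(12.5·0.731354) = 5821.53 ≈ 5822 lb.
ΣF_x = 0: O_x − T·cos47° = 0 → O_x = 5821.53 × 0.681998 = 3970 lb.
ΣF_y = 0: O_y + T·sin47° − 1000 − 900 − 2650 = 0 → O_y = 4550 − 5821.53 × 0.731354 = 292.4 lb.

T = 5822 lb, O_x = 3970 lb, O_y = 292.4 lb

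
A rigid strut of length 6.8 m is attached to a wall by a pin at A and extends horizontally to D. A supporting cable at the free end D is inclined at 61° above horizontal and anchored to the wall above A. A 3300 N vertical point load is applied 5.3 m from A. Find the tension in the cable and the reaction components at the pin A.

ΣM about A: T·sin61°·6.8 − 3300·5.3 = 0 → T = 17490/(6.8·0.87462) = 2940.77 ≈ 2941 N.
ΣF_x = 0: A_x − T·cos61° = 0 → A_x = 2940.77 × 0.48481 = 1426 N.
ΣF_y = 0: A_y + T·sin61° − 3300 = 0 → A_y = 3300 − 2940.77 × 0.87462 = 727.9 N.

T = 2941 N, A_x = 1426 N, A_y = 727.9 N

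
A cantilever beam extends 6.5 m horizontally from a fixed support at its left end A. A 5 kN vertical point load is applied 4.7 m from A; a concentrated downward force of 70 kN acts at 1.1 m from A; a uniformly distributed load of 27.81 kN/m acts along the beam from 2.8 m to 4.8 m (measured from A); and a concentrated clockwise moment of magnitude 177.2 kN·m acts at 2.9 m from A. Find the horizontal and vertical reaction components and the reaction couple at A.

A_x = 0, A_y = 130.6 kN, M_A = 489.1 kN·m

Resultant of the distributed load: 27.81 × 2 = 55.62 kN at 3.8 m from A.
ΣF_x = 0: A_x = 0.
ΣF_y = 0: A_y − 5 − 70 − 27.81·2 = 0 → A_y = 130.6 kN.
ΣM about A: M_A − 5·4.7 − 70·1.1 − (27.81·2)·3.8 − 177.2 = 0 → M_A = 489.1 kN·m.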